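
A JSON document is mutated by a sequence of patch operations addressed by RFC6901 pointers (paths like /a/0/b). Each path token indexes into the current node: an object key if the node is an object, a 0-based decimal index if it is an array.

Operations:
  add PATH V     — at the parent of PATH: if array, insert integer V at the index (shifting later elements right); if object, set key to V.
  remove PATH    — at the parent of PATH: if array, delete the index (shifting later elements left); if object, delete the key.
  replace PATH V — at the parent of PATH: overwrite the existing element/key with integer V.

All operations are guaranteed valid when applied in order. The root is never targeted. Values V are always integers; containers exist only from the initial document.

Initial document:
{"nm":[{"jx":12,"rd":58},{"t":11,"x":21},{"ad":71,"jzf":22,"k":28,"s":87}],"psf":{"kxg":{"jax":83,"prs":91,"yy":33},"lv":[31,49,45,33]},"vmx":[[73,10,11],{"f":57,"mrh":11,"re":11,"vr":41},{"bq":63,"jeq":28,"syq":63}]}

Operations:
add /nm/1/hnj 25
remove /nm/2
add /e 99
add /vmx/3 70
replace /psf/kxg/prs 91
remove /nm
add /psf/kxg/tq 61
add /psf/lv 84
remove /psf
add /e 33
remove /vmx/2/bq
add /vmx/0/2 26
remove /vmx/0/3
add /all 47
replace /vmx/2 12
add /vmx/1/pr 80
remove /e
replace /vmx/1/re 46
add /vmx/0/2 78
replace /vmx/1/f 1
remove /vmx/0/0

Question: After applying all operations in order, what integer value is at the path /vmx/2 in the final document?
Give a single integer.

After op 1 (add /nm/1/hnj 25): {"nm":[{"jx":12,"rd":58},{"hnj":25,"t":11,"x":21},{"ad":71,"jzf":22,"k":28,"s":87}],"psf":{"kxg":{"jax":83,"prs":91,"yy":33},"lv":[31,49,45,33]},"vmx":[[73,10,11],{"f":57,"mrh":11,"re":11,"vr":41},{"bq":63,"jeq":28,"syq":63}]}
After op 2 (remove /nm/2): {"nm":[{"jx":12,"rd":58},{"hnj":25,"t":11,"x":21}],"psf":{"kxg":{"jax":83,"prs":91,"yy":33},"lv":[31,49,45,33]},"vmx":[[73,10,11],{"f":57,"mrh":11,"re":11,"vr":41},{"bq":63,"jeq":28,"syq":63}]}
After op 3 (add /e 99): {"e":99,"nm":[{"jx":12,"rd":58},{"hnj":25,"t":11,"x":21}],"psf":{"kxg":{"jax":83,"prs":91,"yy":33},"lv":[31,49,45,33]},"vmx":[[73,10,11],{"f":57,"mrh":11,"re":11,"vr":41},{"bq":63,"jeq":28,"syq":63}]}
After op 4 (add /vmx/3 70): {"e":99,"nm":[{"jx":12,"rd":58},{"hnj":25,"t":11,"x":21}],"psf":{"kxg":{"jax":83,"prs":91,"yy":33},"lv":[31,49,45,33]},"vmx":[[73,10,11],{"f":57,"mrh":11,"re":11,"vr":41},{"bq":63,"jeq":28,"syq":63},70]}
After op 5 (replace /psf/kxg/prs 91): {"e":99,"nm":[{"jx":12,"rd":58},{"hnj":25,"t":11,"x":21}],"psf":{"kxg":{"jax":83,"prs":91,"yy":33},"lv":[31,49,45,33]},"vmx":[[73,10,11],{"f":57,"mrh":11,"re":11,"vr":41},{"bq":63,"jeq":28,"syq":63},70]}
After op 6 (remove /nm): {"e":99,"psf":{"kxg":{"jax":83,"prs":91,"yy":33},"lv":[31,49,45,33]},"vmx":[[73,10,11],{"f":57,"mrh":11,"re":11,"vr":41},{"bq":63,"jeq":28,"syq":63},70]}
After op 7 (add /psf/kxg/tq 61): {"e":99,"psf":{"kxg":{"jax":83,"prs":91,"tq":61,"yy":33},"lv":[31,49,45,33]},"vmx":[[73,10,11],{"f":57,"mrh":11,"re":11,"vr":41},{"bq":63,"jeq":28,"syq":63},70]}
After op 8 (add /psf/lv 84): {"e":99,"psf":{"kxg":{"jax":83,"prs":91,"tq":61,"yy":33},"lv":84},"vmx":[[73,10,11],{"f":57,"mrh":11,"re":11,"vr":41},{"bq":63,"jeq":28,"syq":63},70]}
After op 9 (remove /psf): {"e":99,"vmx":[[73,10,11],{"f":57,"mrh":11,"re":11,"vr":41},{"bq":63,"jeq":28,"syq":63},70]}
After op 10 (add /e 33): {"e":33,"vmx":[[73,10,11],{"f":57,"mrh":11,"re":11,"vr":41},{"bq":63,"jeq":28,"syq":63},70]}
After op 11 (remove /vmx/2/bq): {"e":33,"vmx":[[73,10,11],{"f":57,"mrh":11,"re":11,"vr":41},{"jeq":28,"syq":63},70]}
After op 12 (add /vmx/0/2 26): {"e":33,"vmx":[[73,10,26,11],{"f":57,"mrh":11,"re":11,"vr":41},{"jeq":28,"syq":63},70]}
After op 13 (remove /vmx/0/3): {"e":33,"vmx":[[73,10,26],{"f":57,"mrh":11,"re":11,"vr":41},{"jeq":28,"syq":63},70]}
After op 14 (add /all 47): {"all":47,"e":33,"vmx":[[73,10,26],{"f":57,"mrh":11,"re":11,"vr":41},{"jeq":28,"syq":63},70]}
After op 15 (replace /vmx/2 12): {"all":47,"e":33,"vmx":[[73,10,26],{"f":57,"mrh":11,"re":11,"vr":41},12,70]}
After op 16 (add /vmx/1/pr 80): {"all":47,"e":33,"vmx":[[73,10,26],{"f":57,"mrh":11,"pr":80,"re":11,"vr":41},12,70]}
After op 17 (remove /e): {"all":47,"vmx":[[73,10,26],{"f":57,"mrh":11,"pr":80,"re":11,"vr":41},12,70]}
After op 18 (replace /vmx/1/re 46): {"all":47,"vmx":[[73,10,26],{"f":57,"mrh":11,"pr":80,"re":46,"vr":41},12,70]}
After op 19 (add /vmx/0/2 78): {"all":47,"vmx":[[73,10,78,26],{"f":57,"mrh":11,"pr":80,"re":46,"vr":41},12,70]}
After op 20 (replace /vmx/1/f 1): {"all":47,"vmx":[[73,10,78,26],{"f":1,"mrh":11,"pr":80,"re":46,"vr":41},12,70]}
After op 21 (remove /vmx/0/0): {"all":47,"vmx":[[10,78,26],{"f":1,"mrh":11,"pr":80,"re":46,"vr":41},12,70]}
Value at /vmx/2: 12

Answer: 12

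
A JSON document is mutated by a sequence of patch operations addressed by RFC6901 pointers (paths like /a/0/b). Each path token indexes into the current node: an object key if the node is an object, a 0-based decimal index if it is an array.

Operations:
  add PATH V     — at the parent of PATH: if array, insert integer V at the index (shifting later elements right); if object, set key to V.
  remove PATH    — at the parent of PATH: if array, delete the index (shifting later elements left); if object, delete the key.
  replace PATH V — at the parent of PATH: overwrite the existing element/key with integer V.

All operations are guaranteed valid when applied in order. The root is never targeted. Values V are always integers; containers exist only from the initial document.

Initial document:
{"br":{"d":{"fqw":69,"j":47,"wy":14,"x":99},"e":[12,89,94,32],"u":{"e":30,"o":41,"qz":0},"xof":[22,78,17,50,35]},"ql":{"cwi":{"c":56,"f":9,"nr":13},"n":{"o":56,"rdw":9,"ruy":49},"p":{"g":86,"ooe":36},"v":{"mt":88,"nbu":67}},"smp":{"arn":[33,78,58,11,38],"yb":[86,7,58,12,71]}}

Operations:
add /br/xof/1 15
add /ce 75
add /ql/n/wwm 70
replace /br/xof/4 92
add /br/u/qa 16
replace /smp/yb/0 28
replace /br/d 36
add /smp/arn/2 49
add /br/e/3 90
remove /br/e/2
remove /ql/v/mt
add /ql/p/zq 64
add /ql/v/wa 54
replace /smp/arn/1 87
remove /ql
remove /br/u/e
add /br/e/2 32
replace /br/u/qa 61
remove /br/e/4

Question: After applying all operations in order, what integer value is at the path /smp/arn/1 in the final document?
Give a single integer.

Answer: 87

Derivation:
After op 1 (add /br/xof/1 15): {"br":{"d":{"fqw":69,"j":47,"wy":14,"x":99},"e":[12,89,94,32],"u":{"e":30,"o":41,"qz":0},"xof":[22,15,78,17,50,35]},"ql":{"cwi":{"c":56,"f":9,"nr":13},"n":{"o":56,"rdw":9,"ruy":49},"p":{"g":86,"ooe":36},"v":{"mt":88,"nbu":67}},"smp":{"arn":[33,78,58,11,38],"yb":[86,7,58,12,71]}}
After op 2 (add /ce 75): {"br":{"d":{"fqw":69,"j":47,"wy":14,"x":99},"e":[12,89,94,32],"u":{"e":30,"o":41,"qz":0},"xof":[22,15,78,17,50,35]},"ce":75,"ql":{"cwi":{"c":56,"f":9,"nr":13},"n":{"o":56,"rdw":9,"ruy":49},"p":{"g":86,"ooe":36},"v":{"mt":88,"nbu":67}},"smp":{"arn":[33,78,58,11,38],"yb":[86,7,58,12,71]}}
After op 3 (add /ql/n/wwm 70): {"br":{"d":{"fqw":69,"j":47,"wy":14,"x":99},"e":[12,89,94,32],"u":{"e":30,"o":41,"qz":0},"xof":[22,15,78,17,50,35]},"ce":75,"ql":{"cwi":{"c":56,"f":9,"nr":13},"n":{"o":56,"rdw":9,"ruy":49,"wwm":70},"p":{"g":86,"ooe":36},"v":{"mt":88,"nbu":67}},"smp":{"arn":[33,78,58,11,38],"yb":[86,7,58,12,71]}}
After op 4 (replace /br/xof/4 92): {"br":{"d":{"fqw":69,"j":47,"wy":14,"x":99},"e":[12,89,94,32],"u":{"e":30,"o":41,"qz":0},"xof":[22,15,78,17,92,35]},"ce":75,"ql":{"cwi":{"c":56,"f":9,"nr":13},"n":{"o":56,"rdw":9,"ruy":49,"wwm":70},"p":{"g":86,"ooe":36},"v":{"mt":88,"nbu":67}},"smp":{"arn":[33,78,58,11,38],"yb":[86,7,58,12,71]}}
After op 5 (add /br/u/qa 16): {"br":{"d":{"fqw":69,"j":47,"wy":14,"x":99},"e":[12,89,94,32],"u":{"e":30,"o":41,"qa":16,"qz":0},"xof":[22,15,78,17,92,35]},"ce":75,"ql":{"cwi":{"c":56,"f":9,"nr":13},"n":{"o":56,"rdw":9,"ruy":49,"wwm":70},"p":{"g":86,"ooe":36},"v":{"mt":88,"nbu":67}},"smp":{"arn":[33,78,58,11,38],"yb":[86,7,58,12,71]}}
After op 6 (replace /smp/yb/0 28): {"br":{"d":{"fqw":69,"j":47,"wy":14,"x":99},"e":[12,89,94,32],"u":{"e":30,"o":41,"qa":16,"qz":0},"xof":[22,15,78,17,92,35]},"ce":75,"ql":{"cwi":{"c":56,"f":9,"nr":13},"n":{"o":56,"rdw":9,"ruy":49,"wwm":70},"p":{"g":86,"ooe":36},"v":{"mt":88,"nbu":67}},"smp":{"arn":[33,78,58,11,38],"yb":[28,7,58,12,71]}}
After op 7 (replace /br/d 36): {"br":{"d":36,"e":[12,89,94,32],"u":{"e":30,"o":41,"qa":16,"qz":0},"xof":[22,15,78,17,92,35]},"ce":75,"ql":{"cwi":{"c":56,"f":9,"nr":13},"n":{"o":56,"rdw":9,"ruy":49,"wwm":70},"p":{"g":86,"ooe":36},"v":{"mt":88,"nbu":67}},"smp":{"arn":[33,78,58,11,38],"yb":[28,7,58,12,71]}}
After op 8 (add /smp/arn/2 49): {"br":{"d":36,"e":[12,89,94,32],"u":{"e":30,"o":41,"qa":16,"qz":0},"xof":[22,15,78,17,92,35]},"ce":75,"ql":{"cwi":{"c":56,"f":9,"nr":13},"n":{"o":56,"rdw":9,"ruy":49,"wwm":70},"p":{"g":86,"ooe":36},"v":{"mt":88,"nbu":67}},"smp":{"arn":[33,78,49,58,11,38],"yb":[28,7,58,12,71]}}
After op 9 (add /br/e/3 90): {"br":{"d":36,"e":[12,89,94,90,32],"u":{"e":30,"o":41,"qa":16,"qz":0},"xof":[22,15,78,17,92,35]},"ce":75,"ql":{"cwi":{"c":56,"f":9,"nr":13},"n":{"o":56,"rdw":9,"ruy":49,"wwm":70},"p":{"g":86,"ooe":36},"v":{"mt":88,"nbu":67}},"smp":{"arn":[33,78,49,58,11,38],"yb":[28,7,58,12,71]}}
After op 10 (remove /br/e/2): {"br":{"d":36,"e":[12,89,90,32],"u":{"e":30,"o":41,"qa":16,"qz":0},"xof":[22,15,78,17,92,35]},"ce":75,"ql":{"cwi":{"c":56,"f":9,"nr":13},"n":{"o":56,"rdw":9,"ruy":49,"wwm":70},"p":{"g":86,"ooe":36},"v":{"mt":88,"nbu":67}},"smp":{"arn":[33,78,49,58,11,38],"yb":[28,7,58,12,71]}}
After op 11 (remove /ql/v/mt): {"br":{"d":36,"e":[12,89,90,32],"u":{"e":30,"o":41,"qa":16,"qz":0},"xof":[22,15,78,17,92,35]},"ce":75,"ql":{"cwi":{"c":56,"f":9,"nr":13},"n":{"o":56,"rdw":9,"ruy":49,"wwm":70},"p":{"g":86,"ooe":36},"v":{"nbu":67}},"smp":{"arn":[33,78,49,58,11,38],"yb":[28,7,58,12,71]}}
After op 12 (add /ql/p/zq 64): {"br":{"d":36,"e":[12,89,90,32],"u":{"e":30,"o":41,"qa":16,"qz":0},"xof":[22,15,78,17,92,35]},"ce":75,"ql":{"cwi":{"c":56,"f":9,"nr":13},"n":{"o":56,"rdw":9,"ruy":49,"wwm":70},"p":{"g":86,"ooe":36,"zq":64},"v":{"nbu":67}},"smp":{"arn":[33,78,49,58,11,38],"yb":[28,7,58,12,71]}}
After op 13 (add /ql/v/wa 54): {"br":{"d":36,"e":[12,89,90,32],"u":{"e":30,"o":41,"qa":16,"qz":0},"xof":[22,15,78,17,92,35]},"ce":75,"ql":{"cwi":{"c":56,"f":9,"nr":13},"n":{"o":56,"rdw":9,"ruy":49,"wwm":70},"p":{"g":86,"ooe":36,"zq":64},"v":{"nbu":67,"wa":54}},"smp":{"arn":[33,78,49,58,11,38],"yb":[28,7,58,12,71]}}
After op 14 (replace /smp/arn/1 87): {"br":{"d":36,"e":[12,89,90,32],"u":{"e":30,"o":41,"qa":16,"qz":0},"xof":[22,15,78,17,92,35]},"ce":75,"ql":{"cwi":{"c":56,"f":9,"nr":13},"n":{"o":56,"rdw":9,"ruy":49,"wwm":70},"p":{"g":86,"ooe":36,"zq":64},"v":{"nbu":67,"wa":54}},"smp":{"arn":[33,87,49,58,11,38],"yb":[28,7,58,12,71]}}
After op 15 (remove /ql): {"br":{"d":36,"e":[12,89,90,32],"u":{"e":30,"o":41,"qa":16,"qz":0},"xof":[22,15,78,17,92,35]},"ce":75,"smp":{"arn":[33,87,49,58,11,38],"yb":[28,7,58,12,71]}}
After op 16 (remove /br/u/e): {"br":{"d":36,"e":[12,89,90,32],"u":{"o":41,"qa":16,"qz":0},"xof":[22,15,78,17,92,35]},"ce":75,"smp":{"arn":[33,87,49,58,11,38],"yb":[28,7,58,12,71]}}
After op 17 (add /br/e/2 32): {"br":{"d":36,"e":[12,89,32,90,32],"u":{"o":41,"qa":16,"qz":0},"xof":[22,15,78,17,92,35]},"ce":75,"smp":{"arn":[33,87,49,58,11,38],"yb":[28,7,58,12,71]}}
After op 18 (replace /br/u/qa 61): {"br":{"d":36,"e":[12,89,32,90,32],"u":{"o":41,"qa":61,"qz":0},"xof":[22,15,78,17,92,35]},"ce":75,"smp":{"arn":[33,87,49,58,11,38],"yb":[28,7,58,12,71]}}
After op 19 (remove /br/e/4): {"br":{"d":36,"e":[12,89,32,90],"u":{"o":41,"qa":61,"qz":0},"xof":[22,15,78,17,92,35]},"ce":75,"smp":{"arn":[33,87,49,58,11,38],"yb":[28,7,58,12,71]}}
Value at /smp/arn/1: 87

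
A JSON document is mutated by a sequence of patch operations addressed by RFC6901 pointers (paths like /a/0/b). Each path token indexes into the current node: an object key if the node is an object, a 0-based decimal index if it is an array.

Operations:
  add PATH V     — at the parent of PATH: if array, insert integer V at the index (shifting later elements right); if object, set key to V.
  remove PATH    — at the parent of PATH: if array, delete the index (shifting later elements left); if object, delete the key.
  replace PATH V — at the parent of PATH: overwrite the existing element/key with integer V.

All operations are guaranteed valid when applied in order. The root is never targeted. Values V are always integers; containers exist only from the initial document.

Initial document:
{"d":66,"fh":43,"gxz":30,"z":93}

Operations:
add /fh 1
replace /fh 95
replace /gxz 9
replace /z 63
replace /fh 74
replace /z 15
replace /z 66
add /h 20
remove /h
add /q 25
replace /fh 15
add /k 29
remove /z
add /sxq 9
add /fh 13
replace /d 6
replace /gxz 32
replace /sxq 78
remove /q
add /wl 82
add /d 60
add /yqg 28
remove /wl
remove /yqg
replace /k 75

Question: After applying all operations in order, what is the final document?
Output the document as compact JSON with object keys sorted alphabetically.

Answer: {"d":60,"fh":13,"gxz":32,"k":75,"sxq":78}

Derivation:
After op 1 (add /fh 1): {"d":66,"fh":1,"gxz":30,"z":93}
After op 2 (replace /fh 95): {"d":66,"fh":95,"gxz":30,"z":93}
After op 3 (replace /gxz 9): {"d":66,"fh":95,"gxz":9,"z":93}
After op 4 (replace /z 63): {"d":66,"fh":95,"gxz":9,"z":63}
After op 5 (replace /fh 74): {"d":66,"fh":74,"gxz":9,"z":63}
After op 6 (replace /z 15): {"d":66,"fh":74,"gxz":9,"z":15}
After op 7 (replace /z 66): {"d":66,"fh":74,"gxz":9,"z":66}
After op 8 (add /h 20): {"d":66,"fh":74,"gxz":9,"h":20,"z":66}
After op 9 (remove /h): {"d":66,"fh":74,"gxz":9,"z":66}
After op 10 (add /q 25): {"d":66,"fh":74,"gxz":9,"q":25,"z":66}
After op 11 (replace /fh 15): {"d":66,"fh":15,"gxz":9,"q":25,"z":66}
After op 12 (add /k 29): {"d":66,"fh":15,"gxz":9,"k":29,"q":25,"z":66}
After op 13 (remove /z): {"d":66,"fh":15,"gxz":9,"k":29,"q":25}
After op 14 (add /sxq 9): {"d":66,"fh":15,"gxz":9,"k":29,"q":25,"sxq":9}
After op 15 (add /fh 13): {"d":66,"fh":13,"gxz":9,"k":29,"q":25,"sxq":9}
After op 16 (replace /d 6): {"d":6,"fh":13,"gxz":9,"k":29,"q":25,"sxq":9}
After op 17 (replace /gxz 32): {"d":6,"fh":13,"gxz":32,"k":29,"q":25,"sxq":9}
After op 18 (replace /sxq 78): {"d":6,"fh":13,"gxz":32,"k":29,"q":25,"sxq":78}
After op 19 (remove /q): {"d":6,"fh":13,"gxz":32,"k":29,"sxq":78}
After op 20 (add /wl 82): {"d":6,"fh":13,"gxz":32,"k":29,"sxq":78,"wl":82}
After op 21 (add /d 60): {"d":60,"fh":13,"gxz":32,"k":29,"sxq":78,"wl":82}
After op 22 (add /yqg 28): {"d":60,"fh":13,"gxz":32,"k":29,"sxq":78,"wl":82,"yqg":28}
After op 23 (remove /wl): {"d":60,"fh":13,"gxz":32,"k":29,"sxq":78,"yqg":28}
After op 24 (remove /yqg): {"d":60,"fh":13,"gxz":32,"k":29,"sxq":78}
After op 25 (replace /k 75): {"d":60,"fh":13,"gxz":32,"k":75,"sxq":78}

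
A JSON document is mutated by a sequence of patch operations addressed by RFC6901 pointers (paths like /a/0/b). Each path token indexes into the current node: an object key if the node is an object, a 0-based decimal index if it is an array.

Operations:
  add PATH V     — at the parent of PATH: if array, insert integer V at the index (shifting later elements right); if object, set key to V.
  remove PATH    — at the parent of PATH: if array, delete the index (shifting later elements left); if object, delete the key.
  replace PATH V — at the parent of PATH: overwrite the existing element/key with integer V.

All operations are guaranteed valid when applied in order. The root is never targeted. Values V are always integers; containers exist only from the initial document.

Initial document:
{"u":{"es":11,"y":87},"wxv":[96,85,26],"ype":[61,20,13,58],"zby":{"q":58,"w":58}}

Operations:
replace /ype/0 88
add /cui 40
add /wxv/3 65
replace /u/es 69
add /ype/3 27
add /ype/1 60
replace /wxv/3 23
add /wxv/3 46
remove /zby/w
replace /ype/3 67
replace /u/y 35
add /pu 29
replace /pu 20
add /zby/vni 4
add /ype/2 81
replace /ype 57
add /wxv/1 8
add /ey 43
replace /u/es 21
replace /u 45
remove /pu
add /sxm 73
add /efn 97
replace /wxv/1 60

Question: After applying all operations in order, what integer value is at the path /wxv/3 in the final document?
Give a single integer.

After op 1 (replace /ype/0 88): {"u":{"es":11,"y":87},"wxv":[96,85,26],"ype":[88,20,13,58],"zby":{"q":58,"w":58}}
After op 2 (add /cui 40): {"cui":40,"u":{"es":11,"y":87},"wxv":[96,85,26],"ype":[88,20,13,58],"zby":{"q":58,"w":58}}
After op 3 (add /wxv/3 65): {"cui":40,"u":{"es":11,"y":87},"wxv":[96,85,26,65],"ype":[88,20,13,58],"zby":{"q":58,"w":58}}
After op 4 (replace /u/es 69): {"cui":40,"u":{"es":69,"y":87},"wxv":[96,85,26,65],"ype":[88,20,13,58],"zby":{"q":58,"w":58}}
After op 5 (add /ype/3 27): {"cui":40,"u":{"es":69,"y":87},"wxv":[96,85,26,65],"ype":[88,20,13,27,58],"zby":{"q":58,"w":58}}
After op 6 (add /ype/1 60): {"cui":40,"u":{"es":69,"y":87},"wxv":[96,85,26,65],"ype":[88,60,20,13,27,58],"zby":{"q":58,"w":58}}
After op 7 (replace /wxv/3 23): {"cui":40,"u":{"es":69,"y":87},"wxv":[96,85,26,23],"ype":[88,60,20,13,27,58],"zby":{"q":58,"w":58}}
After op 8 (add /wxv/3 46): {"cui":40,"u":{"es":69,"y":87},"wxv":[96,85,26,46,23],"ype":[88,60,20,13,27,58],"zby":{"q":58,"w":58}}
After op 9 (remove /zby/w): {"cui":40,"u":{"es":69,"y":87},"wxv":[96,85,26,46,23],"ype":[88,60,20,13,27,58],"zby":{"q":58}}
After op 10 (replace /ype/3 67): {"cui":40,"u":{"es":69,"y":87},"wxv":[96,85,26,46,23],"ype":[88,60,20,67,27,58],"zby":{"q":58}}
After op 11 (replace /u/y 35): {"cui":40,"u":{"es":69,"y":35},"wxv":[96,85,26,46,23],"ype":[88,60,20,67,27,58],"zby":{"q":58}}
After op 12 (add /pu 29): {"cui":40,"pu":29,"u":{"es":69,"y":35},"wxv":[96,85,26,46,23],"ype":[88,60,20,67,27,58],"zby":{"q":58}}
After op 13 (replace /pu 20): {"cui":40,"pu":20,"u":{"es":69,"y":35},"wxv":[96,85,26,46,23],"ype":[88,60,20,67,27,58],"zby":{"q":58}}
After op 14 (add /zby/vni 4): {"cui":40,"pu":20,"u":{"es":69,"y":35},"wxv":[96,85,26,46,23],"ype":[88,60,20,67,27,58],"zby":{"q":58,"vni":4}}
After op 15 (add /ype/2 81): {"cui":40,"pu":20,"u":{"es":69,"y":35},"wxv":[96,85,26,46,23],"ype":[88,60,81,20,67,27,58],"zby":{"q":58,"vni":4}}
After op 16 (replace /ype 57): {"cui":40,"pu":20,"u":{"es":69,"y":35},"wxv":[96,85,26,46,23],"ype":57,"zby":{"q":58,"vni":4}}
After op 17 (add /wxv/1 8): {"cui":40,"pu":20,"u":{"es":69,"y":35},"wxv":[96,8,85,26,46,23],"ype":57,"zby":{"q":58,"vni":4}}
After op 18 (add /ey 43): {"cui":40,"ey":43,"pu":20,"u":{"es":69,"y":35},"wxv":[96,8,85,26,46,23],"ype":57,"zby":{"q":58,"vni":4}}
After op 19 (replace /u/es 21): {"cui":40,"ey":43,"pu":20,"u":{"es":21,"y":35},"wxv":[96,8,85,26,46,23],"ype":57,"zby":{"q":58,"vni":4}}
After op 20 (replace /u 45): {"cui":40,"ey":43,"pu":20,"u":45,"wxv":[96,8,85,26,46,23],"ype":57,"zby":{"q":58,"vni":4}}
After op 21 (remove /pu): {"cui":40,"ey":43,"u":45,"wxv":[96,8,85,26,46,23],"ype":57,"zby":{"q":58,"vni":4}}
After op 22 (add /sxm 73): {"cui":40,"ey":43,"sxm":73,"u":45,"wxv":[96,8,85,26,46,23],"ype":57,"zby":{"q":58,"vni":4}}
After op 23 (add /efn 97): {"cui":40,"efn":97,"ey":43,"sxm":73,"u":45,"wxv":[96,8,85,26,46,23],"ype":57,"zby":{"q":58,"vni":4}}
After op 24 (replace /wxv/1 60): {"cui":40,"efn":97,"ey":43,"sxm":73,"u":45,"wxv":[96,60,85,26,46,23],"ype":57,"zby":{"q":58,"vni":4}}
Value at /wxv/3: 26

Answer: 26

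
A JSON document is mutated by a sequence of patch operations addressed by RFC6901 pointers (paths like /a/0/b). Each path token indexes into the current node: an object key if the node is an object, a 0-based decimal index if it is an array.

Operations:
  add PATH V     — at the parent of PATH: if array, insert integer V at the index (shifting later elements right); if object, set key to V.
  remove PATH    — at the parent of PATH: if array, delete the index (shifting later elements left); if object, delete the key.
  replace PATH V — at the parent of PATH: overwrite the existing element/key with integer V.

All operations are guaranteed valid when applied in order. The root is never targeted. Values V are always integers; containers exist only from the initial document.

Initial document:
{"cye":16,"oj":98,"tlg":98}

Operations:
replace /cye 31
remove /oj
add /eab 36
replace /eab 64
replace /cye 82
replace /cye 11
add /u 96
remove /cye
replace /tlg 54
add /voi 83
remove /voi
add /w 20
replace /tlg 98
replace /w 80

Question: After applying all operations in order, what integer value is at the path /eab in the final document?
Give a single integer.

Answer: 64

Derivation:
After op 1 (replace /cye 31): {"cye":31,"oj":98,"tlg":98}
After op 2 (remove /oj): {"cye":31,"tlg":98}
After op 3 (add /eab 36): {"cye":31,"eab":36,"tlg":98}
After op 4 (replace /eab 64): {"cye":31,"eab":64,"tlg":98}
After op 5 (replace /cye 82): {"cye":82,"eab":64,"tlg":98}
After op 6 (replace /cye 11): {"cye":11,"eab":64,"tlg":98}
After op 7 (add /u 96): {"cye":11,"eab":64,"tlg":98,"u":96}
After op 8 (remove /cye): {"eab":64,"tlg":98,"u":96}
After op 9 (replace /tlg 54): {"eab":64,"tlg":54,"u":96}
After op 10 (add /voi 83): {"eab":64,"tlg":54,"u":96,"voi":83}
After op 11 (remove /voi): {"eab":64,"tlg":54,"u":96}
After op 12 (add /w 20): {"eab":64,"tlg":54,"u":96,"w":20}
After op 13 (replace /tlg 98): {"eab":64,"tlg":98,"u":96,"w":20}
After op 14 (replace /w 80): {"eab":64,"tlg":98,"u":96,"w":80}
Value at /eab: 64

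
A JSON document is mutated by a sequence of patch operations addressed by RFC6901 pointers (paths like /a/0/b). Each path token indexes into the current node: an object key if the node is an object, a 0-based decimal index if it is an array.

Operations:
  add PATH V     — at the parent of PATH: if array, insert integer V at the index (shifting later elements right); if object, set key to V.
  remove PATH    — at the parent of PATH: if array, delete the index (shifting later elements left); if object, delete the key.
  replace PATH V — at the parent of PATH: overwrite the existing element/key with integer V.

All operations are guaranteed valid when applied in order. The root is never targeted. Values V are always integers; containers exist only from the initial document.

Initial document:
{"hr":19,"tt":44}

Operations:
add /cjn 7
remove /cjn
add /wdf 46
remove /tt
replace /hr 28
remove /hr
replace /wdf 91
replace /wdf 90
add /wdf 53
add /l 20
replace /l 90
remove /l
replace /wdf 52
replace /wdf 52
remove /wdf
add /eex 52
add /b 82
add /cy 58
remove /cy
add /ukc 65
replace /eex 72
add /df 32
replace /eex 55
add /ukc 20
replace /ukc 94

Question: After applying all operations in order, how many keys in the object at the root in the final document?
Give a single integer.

After op 1 (add /cjn 7): {"cjn":7,"hr":19,"tt":44}
After op 2 (remove /cjn): {"hr":19,"tt":44}
After op 3 (add /wdf 46): {"hr":19,"tt":44,"wdf":46}
After op 4 (remove /tt): {"hr":19,"wdf":46}
After op 5 (replace /hr 28): {"hr":28,"wdf":46}
After op 6 (remove /hr): {"wdf":46}
After op 7 (replace /wdf 91): {"wdf":91}
After op 8 (replace /wdf 90): {"wdf":90}
After op 9 (add /wdf 53): {"wdf":53}
After op 10 (add /l 20): {"l":20,"wdf":53}
After op 11 (replace /l 90): {"l":90,"wdf":53}
After op 12 (remove /l): {"wdf":53}
After op 13 (replace /wdf 52): {"wdf":52}
After op 14 (replace /wdf 52): {"wdf":52}
After op 15 (remove /wdf): {}
After op 16 (add /eex 52): {"eex":52}
After op 17 (add /b 82): {"b":82,"eex":52}
After op 18 (add /cy 58): {"b":82,"cy":58,"eex":52}
After op 19 (remove /cy): {"b":82,"eex":52}
After op 20 (add /ukc 65): {"b":82,"eex":52,"ukc":65}
After op 21 (replace /eex 72): {"b":82,"eex":72,"ukc":65}
After op 22 (add /df 32): {"b":82,"df":32,"eex":72,"ukc":65}
After op 23 (replace /eex 55): {"b":82,"df":32,"eex":55,"ukc":65}
After op 24 (add /ukc 20): {"b":82,"df":32,"eex":55,"ukc":20}
After op 25 (replace /ukc 94): {"b":82,"df":32,"eex":55,"ukc":94}
Size at the root: 4

Answer: 4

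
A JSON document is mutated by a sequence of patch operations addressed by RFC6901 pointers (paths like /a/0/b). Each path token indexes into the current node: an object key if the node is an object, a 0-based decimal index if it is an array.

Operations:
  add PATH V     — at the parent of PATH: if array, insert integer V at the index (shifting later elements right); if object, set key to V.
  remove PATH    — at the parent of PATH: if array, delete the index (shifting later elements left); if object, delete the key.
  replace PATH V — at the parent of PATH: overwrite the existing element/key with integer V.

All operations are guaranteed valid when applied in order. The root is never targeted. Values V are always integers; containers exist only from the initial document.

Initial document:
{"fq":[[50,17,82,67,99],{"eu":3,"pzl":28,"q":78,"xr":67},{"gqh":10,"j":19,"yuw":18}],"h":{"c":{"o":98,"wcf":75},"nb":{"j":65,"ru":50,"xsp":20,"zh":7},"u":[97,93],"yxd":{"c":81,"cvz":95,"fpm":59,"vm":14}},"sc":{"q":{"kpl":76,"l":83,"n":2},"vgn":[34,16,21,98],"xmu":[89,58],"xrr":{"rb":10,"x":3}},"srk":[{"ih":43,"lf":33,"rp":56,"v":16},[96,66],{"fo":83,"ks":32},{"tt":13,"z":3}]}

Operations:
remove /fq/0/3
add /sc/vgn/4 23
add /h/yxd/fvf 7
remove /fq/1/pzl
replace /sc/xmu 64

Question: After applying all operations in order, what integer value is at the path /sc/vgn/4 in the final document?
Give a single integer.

Answer: 23

Derivation:
After op 1 (remove /fq/0/3): {"fq":[[50,17,82,99],{"eu":3,"pzl":28,"q":78,"xr":67},{"gqh":10,"j":19,"yuw":18}],"h":{"c":{"o":98,"wcf":75},"nb":{"j":65,"ru":50,"xsp":20,"zh":7},"u":[97,93],"yxd":{"c":81,"cvz":95,"fpm":59,"vm":14}},"sc":{"q":{"kpl":76,"l":83,"n":2},"vgn":[34,16,21,98],"xmu":[89,58],"xrr":{"rb":10,"x":3}},"srk":[{"ih":43,"lf":33,"rp":56,"v":16},[96,66],{"fo":83,"ks":32},{"tt":13,"z":3}]}
After op 2 (add /sc/vgn/4 23): {"fq":[[50,17,82,99],{"eu":3,"pzl":28,"q":78,"xr":67},{"gqh":10,"j":19,"yuw":18}],"h":{"c":{"o":98,"wcf":75},"nb":{"j":65,"ru":50,"xsp":20,"zh":7},"u":[97,93],"yxd":{"c":81,"cvz":95,"fpm":59,"vm":14}},"sc":{"q":{"kpl":76,"l":83,"n":2},"vgn":[34,16,21,98,23],"xmu":[89,58],"xrr":{"rb":10,"x":3}},"srk":[{"ih":43,"lf":33,"rp":56,"v":16},[96,66],{"fo":83,"ks":32},{"tt":13,"z":3}]}
After op 3 (add /h/yxd/fvf 7): {"fq":[[50,17,82,99],{"eu":3,"pzl":28,"q":78,"xr":67},{"gqh":10,"j":19,"yuw":18}],"h":{"c":{"o":98,"wcf":75},"nb":{"j":65,"ru":50,"xsp":20,"zh":7},"u":[97,93],"yxd":{"c":81,"cvz":95,"fpm":59,"fvf":7,"vm":14}},"sc":{"q":{"kpl":76,"l":83,"n":2},"vgn":[34,16,21,98,23],"xmu":[89,58],"xrr":{"rb":10,"x":3}},"srk":[{"ih":43,"lf":33,"rp":56,"v":16},[96,66],{"fo":83,"ks":32},{"tt":13,"z":3}]}
After op 4 (remove /fq/1/pzl): {"fq":[[50,17,82,99],{"eu":3,"q":78,"xr":67},{"gqh":10,"j":19,"yuw":18}],"h":{"c":{"o":98,"wcf":75},"nb":{"j":65,"ru":50,"xsp":20,"zh":7},"u":[97,93],"yxd":{"c":81,"cvz":95,"fpm":59,"fvf":7,"vm":14}},"sc":{"q":{"kpl":76,"l":83,"n":2},"vgn":[34,16,21,98,23],"xmu":[89,58],"xrr":{"rb":10,"x":3}},"srk":[{"ih":43,"lf":33,"rp":56,"v":16},[96,66],{"fo":83,"ks":32},{"tt":13,"z":3}]}
After op 5 (replace /sc/xmu 64): {"fq":[[50,17,82,99],{"eu":3,"q":78,"xr":67},{"gqh":10,"j":19,"yuw":18}],"h":{"c":{"o":98,"wcf":75},"nb":{"j":65,"ru":50,"xsp":20,"zh":7},"u":[97,93],"yxd":{"c":81,"cvz":95,"fpm":59,"fvf":7,"vm":14}},"sc":{"q":{"kpl":76,"l":83,"n":2},"vgn":[34,16,21,98,23],"xmu":64,"xrr":{"rb":10,"x":3}},"srk":[{"ih":43,"lf":33,"rp":56,"v":16},[96,66],{"fo":83,"ks":32},{"tt":13,"z":3}]}
Value at /sc/vgn/4: 23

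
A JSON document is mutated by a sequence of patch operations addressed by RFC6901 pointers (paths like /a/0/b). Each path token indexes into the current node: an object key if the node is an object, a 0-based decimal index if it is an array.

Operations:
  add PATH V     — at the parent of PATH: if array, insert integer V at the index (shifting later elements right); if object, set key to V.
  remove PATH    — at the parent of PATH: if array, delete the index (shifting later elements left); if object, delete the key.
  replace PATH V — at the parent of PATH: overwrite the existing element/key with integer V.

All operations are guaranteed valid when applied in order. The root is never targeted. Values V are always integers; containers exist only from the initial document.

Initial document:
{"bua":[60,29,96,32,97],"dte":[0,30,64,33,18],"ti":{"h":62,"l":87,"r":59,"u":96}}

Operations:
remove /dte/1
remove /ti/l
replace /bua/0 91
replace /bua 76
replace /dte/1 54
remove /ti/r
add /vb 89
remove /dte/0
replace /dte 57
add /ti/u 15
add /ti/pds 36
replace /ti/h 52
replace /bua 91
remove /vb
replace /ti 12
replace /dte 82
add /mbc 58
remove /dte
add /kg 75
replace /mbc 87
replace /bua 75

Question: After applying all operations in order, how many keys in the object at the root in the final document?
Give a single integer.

After op 1 (remove /dte/1): {"bua":[60,29,96,32,97],"dte":[0,64,33,18],"ti":{"h":62,"l":87,"r":59,"u":96}}
After op 2 (remove /ti/l): {"bua":[60,29,96,32,97],"dte":[0,64,33,18],"ti":{"h":62,"r":59,"u":96}}
After op 3 (replace /bua/0 91): {"bua":[91,29,96,32,97],"dte":[0,64,33,18],"ti":{"h":62,"r":59,"u":96}}
After op 4 (replace /bua 76): {"bua":76,"dte":[0,64,33,18],"ti":{"h":62,"r":59,"u":96}}
After op 5 (replace /dte/1 54): {"bua":76,"dte":[0,54,33,18],"ti":{"h":62,"r":59,"u":96}}
After op 6 (remove /ti/r): {"bua":76,"dte":[0,54,33,18],"ti":{"h":62,"u":96}}
After op 7 (add /vb 89): {"bua":76,"dte":[0,54,33,18],"ti":{"h":62,"u":96},"vb":89}
After op 8 (remove /dte/0): {"bua":76,"dte":[54,33,18],"ti":{"h":62,"u":96},"vb":89}
After op 9 (replace /dte 57): {"bua":76,"dte":57,"ti":{"h":62,"u":96},"vb":89}
After op 10 (add /ti/u 15): {"bua":76,"dte":57,"ti":{"h":62,"u":15},"vb":89}
After op 11 (add /ti/pds 36): {"bua":76,"dte":57,"ti":{"h":62,"pds":36,"u":15},"vb":89}
After op 12 (replace /ti/h 52): {"bua":76,"dte":57,"ti":{"h":52,"pds":36,"u":15},"vb":89}
After op 13 (replace /bua 91): {"bua":91,"dte":57,"ti":{"h":52,"pds":36,"u":15},"vb":89}
After op 14 (remove /vb): {"bua":91,"dte":57,"ti":{"h":52,"pds":36,"u":15}}
After op 15 (replace /ti 12): {"bua":91,"dte":57,"ti":12}
After op 16 (replace /dte 82): {"bua":91,"dte":82,"ti":12}
After op 17 (add /mbc 58): {"bua":91,"dte":82,"mbc":58,"ti":12}
After op 18 (remove /dte): {"bua":91,"mbc":58,"ti":12}
After op 19 (add /kg 75): {"bua":91,"kg":75,"mbc":58,"ti":12}
After op 20 (replace /mbc 87): {"bua":91,"kg":75,"mbc":87,"ti":12}
After op 21 (replace /bua 75): {"bua":75,"kg":75,"mbc":87,"ti":12}
Size at the root: 4

Answer: 4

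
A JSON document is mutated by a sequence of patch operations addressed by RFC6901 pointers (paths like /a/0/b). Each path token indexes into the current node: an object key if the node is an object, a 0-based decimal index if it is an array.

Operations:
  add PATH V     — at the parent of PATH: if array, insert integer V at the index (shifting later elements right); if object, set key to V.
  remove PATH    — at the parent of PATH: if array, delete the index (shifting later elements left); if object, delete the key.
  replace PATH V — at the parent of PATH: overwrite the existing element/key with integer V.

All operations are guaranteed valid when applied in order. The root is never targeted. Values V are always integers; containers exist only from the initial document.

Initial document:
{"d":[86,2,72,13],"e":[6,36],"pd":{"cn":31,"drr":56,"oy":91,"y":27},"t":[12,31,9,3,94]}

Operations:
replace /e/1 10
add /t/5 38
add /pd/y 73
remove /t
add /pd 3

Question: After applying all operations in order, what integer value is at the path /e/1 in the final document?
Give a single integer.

After op 1 (replace /e/1 10): {"d":[86,2,72,13],"e":[6,10],"pd":{"cn":31,"drr":56,"oy":91,"y":27},"t":[12,31,9,3,94]}
After op 2 (add /t/5 38): {"d":[86,2,72,13],"e":[6,10],"pd":{"cn":31,"drr":56,"oy":91,"y":27},"t":[12,31,9,3,94,38]}
After op 3 (add /pd/y 73): {"d":[86,2,72,13],"e":[6,10],"pd":{"cn":31,"drr":56,"oy":91,"y":73},"t":[12,31,9,3,94,38]}
After op 4 (remove /t): {"d":[86,2,72,13],"e":[6,10],"pd":{"cn":31,"drr":56,"oy":91,"y":73}}
After op 5 (add /pd 3): {"d":[86,2,72,13],"e":[6,10],"pd":3}
Value at /e/1: 10

Answer: 10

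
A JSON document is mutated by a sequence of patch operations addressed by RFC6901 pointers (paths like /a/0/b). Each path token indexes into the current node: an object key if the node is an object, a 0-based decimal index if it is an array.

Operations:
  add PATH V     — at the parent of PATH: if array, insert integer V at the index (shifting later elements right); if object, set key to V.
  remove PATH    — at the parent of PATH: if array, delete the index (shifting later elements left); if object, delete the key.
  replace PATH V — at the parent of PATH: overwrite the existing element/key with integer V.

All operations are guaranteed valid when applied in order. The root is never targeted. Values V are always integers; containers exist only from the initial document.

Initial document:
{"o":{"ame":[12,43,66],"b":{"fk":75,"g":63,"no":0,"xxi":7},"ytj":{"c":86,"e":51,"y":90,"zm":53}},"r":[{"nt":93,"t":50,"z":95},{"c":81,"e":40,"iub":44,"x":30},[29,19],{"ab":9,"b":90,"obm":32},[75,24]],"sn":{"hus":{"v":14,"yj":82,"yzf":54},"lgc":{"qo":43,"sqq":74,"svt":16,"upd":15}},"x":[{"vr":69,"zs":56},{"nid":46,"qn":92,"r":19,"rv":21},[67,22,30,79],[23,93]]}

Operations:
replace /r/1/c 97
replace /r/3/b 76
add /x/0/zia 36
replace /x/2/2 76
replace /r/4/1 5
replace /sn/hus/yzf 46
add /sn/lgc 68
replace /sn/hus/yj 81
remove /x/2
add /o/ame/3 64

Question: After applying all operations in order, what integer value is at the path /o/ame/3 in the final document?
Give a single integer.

After op 1 (replace /r/1/c 97): {"o":{"ame":[12,43,66],"b":{"fk":75,"g":63,"no":0,"xxi":7},"ytj":{"c":86,"e":51,"y":90,"zm":53}},"r":[{"nt":93,"t":50,"z":95},{"c":97,"e":40,"iub":44,"x":30},[29,19],{"ab":9,"b":90,"obm":32},[75,24]],"sn":{"hus":{"v":14,"yj":82,"yzf":54},"lgc":{"qo":43,"sqq":74,"svt":16,"upd":15}},"x":[{"vr":69,"zs":56},{"nid":46,"qn":92,"r":19,"rv":21},[67,22,30,79],[23,93]]}
After op 2 (replace /r/3/b 76): {"o":{"ame":[12,43,66],"b":{"fk":75,"g":63,"no":0,"xxi":7},"ytj":{"c":86,"e":51,"y":90,"zm":53}},"r":[{"nt":93,"t":50,"z":95},{"c":97,"e":40,"iub":44,"x":30},[29,19],{"ab":9,"b":76,"obm":32},[75,24]],"sn":{"hus":{"v":14,"yj":82,"yzf":54},"lgc":{"qo":43,"sqq":74,"svt":16,"upd":15}},"x":[{"vr":69,"zs":56},{"nid":46,"qn":92,"r":19,"rv":21},[67,22,30,79],[23,93]]}
After op 3 (add /x/0/zia 36): {"o":{"ame":[12,43,66],"b":{"fk":75,"g":63,"no":0,"xxi":7},"ytj":{"c":86,"e":51,"y":90,"zm":53}},"r":[{"nt":93,"t":50,"z":95},{"c":97,"e":40,"iub":44,"x":30},[29,19],{"ab":9,"b":76,"obm":32},[75,24]],"sn":{"hus":{"v":14,"yj":82,"yzf":54},"lgc":{"qo":43,"sqq":74,"svt":16,"upd":15}},"x":[{"vr":69,"zia":36,"zs":56},{"nid":46,"qn":92,"r":19,"rv":21},[67,22,30,79],[23,93]]}
After op 4 (replace /x/2/2 76): {"o":{"ame":[12,43,66],"b":{"fk":75,"g":63,"no":0,"xxi":7},"ytj":{"c":86,"e":51,"y":90,"zm":53}},"r":[{"nt":93,"t":50,"z":95},{"c":97,"e":40,"iub":44,"x":30},[29,19],{"ab":9,"b":76,"obm":32},[75,24]],"sn":{"hus":{"v":14,"yj":82,"yzf":54},"lgc":{"qo":43,"sqq":74,"svt":16,"upd":15}},"x":[{"vr":69,"zia":36,"zs":56},{"nid":46,"qn":92,"r":19,"rv":21},[67,22,76,79],[23,93]]}
After op 5 (replace /r/4/1 5): {"o":{"ame":[12,43,66],"b":{"fk":75,"g":63,"no":0,"xxi":7},"ytj":{"c":86,"e":51,"y":90,"zm":53}},"r":[{"nt":93,"t":50,"z":95},{"c":97,"e":40,"iub":44,"x":30},[29,19],{"ab":9,"b":76,"obm":32},[75,5]],"sn":{"hus":{"v":14,"yj":82,"yzf":54},"lgc":{"qo":43,"sqq":74,"svt":16,"upd":15}},"x":[{"vr":69,"zia":36,"zs":56},{"nid":46,"qn":92,"r":19,"rv":21},[67,22,76,79],[23,93]]}
After op 6 (replace /sn/hus/yzf 46): {"o":{"ame":[12,43,66],"b":{"fk":75,"g":63,"no":0,"xxi":7},"ytj":{"c":86,"e":51,"y":90,"zm":53}},"r":[{"nt":93,"t":50,"z":95},{"c":97,"e":40,"iub":44,"x":30},[29,19],{"ab":9,"b":76,"obm":32},[75,5]],"sn":{"hus":{"v":14,"yj":82,"yzf":46},"lgc":{"qo":43,"sqq":74,"svt":16,"upd":15}},"x":[{"vr":69,"zia":36,"zs":56},{"nid":46,"qn":92,"r":19,"rv":21},[67,22,76,79],[23,93]]}
After op 7 (add /sn/lgc 68): {"o":{"ame":[12,43,66],"b":{"fk":75,"g":63,"no":0,"xxi":7},"ytj":{"c":86,"e":51,"y":90,"zm":53}},"r":[{"nt":93,"t":50,"z":95},{"c":97,"e":40,"iub":44,"x":30},[29,19],{"ab":9,"b":76,"obm":32},[75,5]],"sn":{"hus":{"v":14,"yj":82,"yzf":46},"lgc":68},"x":[{"vr":69,"zia":36,"zs":56},{"nid":46,"qn":92,"r":19,"rv":21},[67,22,76,79],[23,93]]}
After op 8 (replace /sn/hus/yj 81): {"o":{"ame":[12,43,66],"b":{"fk":75,"g":63,"no":0,"xxi":7},"ytj":{"c":86,"e":51,"y":90,"zm":53}},"r":[{"nt":93,"t":50,"z":95},{"c":97,"e":40,"iub":44,"x":30},[29,19],{"ab":9,"b":76,"obm":32},[75,5]],"sn":{"hus":{"v":14,"yj":81,"yzf":46},"lgc":68},"x":[{"vr":69,"zia":36,"zs":56},{"nid":46,"qn":92,"r":19,"rv":21},[67,22,76,79],[23,93]]}
After op 9 (remove /x/2): {"o":{"ame":[12,43,66],"b":{"fk":75,"g":63,"no":0,"xxi":7},"ytj":{"c":86,"e":51,"y":90,"zm":53}},"r":[{"nt":93,"t":50,"z":95},{"c":97,"e":40,"iub":44,"x":30},[29,19],{"ab":9,"b":76,"obm":32},[75,5]],"sn":{"hus":{"v":14,"yj":81,"yzf":46},"lgc":68},"x":[{"vr":69,"zia":36,"zs":56},{"nid":46,"qn":92,"r":19,"rv":21},[23,93]]}
After op 10 (add /o/ame/3 64): {"o":{"ame":[12,43,66,64],"b":{"fk":75,"g":63,"no":0,"xxi":7},"ytj":{"c":86,"e":51,"y":90,"zm":53}},"r":[{"nt":93,"t":50,"z":95},{"c":97,"e":40,"iub":44,"x":30},[29,19],{"ab":9,"b":76,"obm":32},[75,5]],"sn":{"hus":{"v":14,"yj":81,"yzf":46},"lgc":68},"x":[{"vr":69,"zia":36,"zs":56},{"nid":46,"qn":92,"r":19,"rv":21},[23,93]]}
Value at /o/ame/3: 64

Answer: 64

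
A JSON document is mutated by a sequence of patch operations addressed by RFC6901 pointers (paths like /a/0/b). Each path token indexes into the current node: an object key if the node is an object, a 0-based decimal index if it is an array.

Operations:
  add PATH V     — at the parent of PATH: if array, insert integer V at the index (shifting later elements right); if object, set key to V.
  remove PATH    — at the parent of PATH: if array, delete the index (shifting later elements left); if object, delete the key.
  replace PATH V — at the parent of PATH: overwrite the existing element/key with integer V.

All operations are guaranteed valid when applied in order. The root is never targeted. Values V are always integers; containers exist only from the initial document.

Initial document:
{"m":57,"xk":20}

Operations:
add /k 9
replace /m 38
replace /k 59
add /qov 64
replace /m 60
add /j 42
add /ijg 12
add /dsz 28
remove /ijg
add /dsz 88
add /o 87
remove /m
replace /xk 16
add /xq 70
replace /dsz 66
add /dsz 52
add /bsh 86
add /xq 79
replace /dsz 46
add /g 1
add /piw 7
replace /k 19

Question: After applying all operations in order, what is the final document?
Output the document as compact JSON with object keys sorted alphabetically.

Answer: {"bsh":86,"dsz":46,"g":1,"j":42,"k":19,"o":87,"piw":7,"qov":64,"xk":16,"xq":79}

Derivation:
After op 1 (add /k 9): {"k":9,"m":57,"xk":20}
After op 2 (replace /m 38): {"k":9,"m":38,"xk":20}
After op 3 (replace /k 59): {"k":59,"m":38,"xk":20}
After op 4 (add /qov 64): {"k":59,"m":38,"qov":64,"xk":20}
After op 5 (replace /m 60): {"k":59,"m":60,"qov":64,"xk":20}
After op 6 (add /j 42): {"j":42,"k":59,"m":60,"qov":64,"xk":20}
After op 7 (add /ijg 12): {"ijg":12,"j":42,"k":59,"m":60,"qov":64,"xk":20}
After op 8 (add /dsz 28): {"dsz":28,"ijg":12,"j":42,"k":59,"m":60,"qov":64,"xk":20}
After op 9 (remove /ijg): {"dsz":28,"j":42,"k":59,"m":60,"qov":64,"xk":20}
After op 10 (add /dsz 88): {"dsz":88,"j":42,"k":59,"m":60,"qov":64,"xk":20}
After op 11 (add /o 87): {"dsz":88,"j":42,"k":59,"m":60,"o":87,"qov":64,"xk":20}
After op 12 (remove /m): {"dsz":88,"j":42,"k":59,"o":87,"qov":64,"xk":20}
After op 13 (replace /xk 16): {"dsz":88,"j":42,"k":59,"o":87,"qov":64,"xk":16}
After op 14 (add /xq 70): {"dsz":88,"j":42,"k":59,"o":87,"qov":64,"xk":16,"xq":70}
After op 15 (replace /dsz 66): {"dsz":66,"j":42,"k":59,"o":87,"qov":64,"xk":16,"xq":70}
After op 16 (add /dsz 52): {"dsz":52,"j":42,"k":59,"o":87,"qov":64,"xk":16,"xq":70}
After op 17 (add /bsh 86): {"bsh":86,"dsz":52,"j":42,"k":59,"o":87,"qov":64,"xk":16,"xq":70}
After op 18 (add /xq 79): {"bsh":86,"dsz":52,"j":42,"k":59,"o":87,"qov":64,"xk":16,"xq":79}
After op 19 (replace /dsz 46): {"bsh":86,"dsz":46,"j":42,"k":59,"o":87,"qov":64,"xk":16,"xq":79}
After op 20 (add /g 1): {"bsh":86,"dsz":46,"g":1,"j":42,"k":59,"o":87,"qov":64,"xk":16,"xq":79}
After op 21 (add /piw 7): {"bsh":86,"dsz":46,"g":1,"j":42,"k":59,"o":87,"piw":7,"qov":64,"xk":16,"xq":79}
After op 22 (replace /k 19): {"bsh":86,"dsz":46,"g":1,"j":42,"k":19,"o":87,"piw":7,"qov":64,"xk":16,"xq":79}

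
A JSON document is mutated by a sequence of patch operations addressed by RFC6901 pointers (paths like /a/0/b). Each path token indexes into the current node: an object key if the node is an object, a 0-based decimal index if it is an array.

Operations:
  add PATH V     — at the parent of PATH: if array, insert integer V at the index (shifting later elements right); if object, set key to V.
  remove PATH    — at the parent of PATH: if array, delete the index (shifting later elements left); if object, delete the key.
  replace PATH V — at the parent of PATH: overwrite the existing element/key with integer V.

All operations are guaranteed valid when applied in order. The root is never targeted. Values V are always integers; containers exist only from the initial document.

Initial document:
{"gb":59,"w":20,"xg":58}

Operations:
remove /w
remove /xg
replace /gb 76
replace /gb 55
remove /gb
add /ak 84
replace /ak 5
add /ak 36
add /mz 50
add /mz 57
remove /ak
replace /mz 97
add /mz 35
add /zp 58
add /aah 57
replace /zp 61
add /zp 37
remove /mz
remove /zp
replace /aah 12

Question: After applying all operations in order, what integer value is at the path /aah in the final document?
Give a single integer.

Answer: 12

Derivation:
After op 1 (remove /w): {"gb":59,"xg":58}
After op 2 (remove /xg): {"gb":59}
After op 3 (replace /gb 76): {"gb":76}
After op 4 (replace /gb 55): {"gb":55}
After op 5 (remove /gb): {}
After op 6 (add /ak 84): {"ak":84}
After op 7 (replace /ak 5): {"ak":5}
After op 8 (add /ak 36): {"ak":36}
After op 9 (add /mz 50): {"ak":36,"mz":50}
After op 10 (add /mz 57): {"ak":36,"mz":57}
After op 11 (remove /ak): {"mz":57}
After op 12 (replace /mz 97): {"mz":97}
After op 13 (add /mz 35): {"mz":35}
After op 14 (add /zp 58): {"mz":35,"zp":58}
After op 15 (add /aah 57): {"aah":57,"mz":35,"zp":58}
After op 16 (replace /zp 61): {"aah":57,"mz":35,"zp":61}
After op 17 (add /zp 37): {"aah":57,"mz":35,"zp":37}
After op 18 (remove /mz): {"aah":57,"zp":37}
After op 19 (remove /zp): {"aah":57}
After op 20 (replace /aah 12): {"aah":12}
Value at /aah: 12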